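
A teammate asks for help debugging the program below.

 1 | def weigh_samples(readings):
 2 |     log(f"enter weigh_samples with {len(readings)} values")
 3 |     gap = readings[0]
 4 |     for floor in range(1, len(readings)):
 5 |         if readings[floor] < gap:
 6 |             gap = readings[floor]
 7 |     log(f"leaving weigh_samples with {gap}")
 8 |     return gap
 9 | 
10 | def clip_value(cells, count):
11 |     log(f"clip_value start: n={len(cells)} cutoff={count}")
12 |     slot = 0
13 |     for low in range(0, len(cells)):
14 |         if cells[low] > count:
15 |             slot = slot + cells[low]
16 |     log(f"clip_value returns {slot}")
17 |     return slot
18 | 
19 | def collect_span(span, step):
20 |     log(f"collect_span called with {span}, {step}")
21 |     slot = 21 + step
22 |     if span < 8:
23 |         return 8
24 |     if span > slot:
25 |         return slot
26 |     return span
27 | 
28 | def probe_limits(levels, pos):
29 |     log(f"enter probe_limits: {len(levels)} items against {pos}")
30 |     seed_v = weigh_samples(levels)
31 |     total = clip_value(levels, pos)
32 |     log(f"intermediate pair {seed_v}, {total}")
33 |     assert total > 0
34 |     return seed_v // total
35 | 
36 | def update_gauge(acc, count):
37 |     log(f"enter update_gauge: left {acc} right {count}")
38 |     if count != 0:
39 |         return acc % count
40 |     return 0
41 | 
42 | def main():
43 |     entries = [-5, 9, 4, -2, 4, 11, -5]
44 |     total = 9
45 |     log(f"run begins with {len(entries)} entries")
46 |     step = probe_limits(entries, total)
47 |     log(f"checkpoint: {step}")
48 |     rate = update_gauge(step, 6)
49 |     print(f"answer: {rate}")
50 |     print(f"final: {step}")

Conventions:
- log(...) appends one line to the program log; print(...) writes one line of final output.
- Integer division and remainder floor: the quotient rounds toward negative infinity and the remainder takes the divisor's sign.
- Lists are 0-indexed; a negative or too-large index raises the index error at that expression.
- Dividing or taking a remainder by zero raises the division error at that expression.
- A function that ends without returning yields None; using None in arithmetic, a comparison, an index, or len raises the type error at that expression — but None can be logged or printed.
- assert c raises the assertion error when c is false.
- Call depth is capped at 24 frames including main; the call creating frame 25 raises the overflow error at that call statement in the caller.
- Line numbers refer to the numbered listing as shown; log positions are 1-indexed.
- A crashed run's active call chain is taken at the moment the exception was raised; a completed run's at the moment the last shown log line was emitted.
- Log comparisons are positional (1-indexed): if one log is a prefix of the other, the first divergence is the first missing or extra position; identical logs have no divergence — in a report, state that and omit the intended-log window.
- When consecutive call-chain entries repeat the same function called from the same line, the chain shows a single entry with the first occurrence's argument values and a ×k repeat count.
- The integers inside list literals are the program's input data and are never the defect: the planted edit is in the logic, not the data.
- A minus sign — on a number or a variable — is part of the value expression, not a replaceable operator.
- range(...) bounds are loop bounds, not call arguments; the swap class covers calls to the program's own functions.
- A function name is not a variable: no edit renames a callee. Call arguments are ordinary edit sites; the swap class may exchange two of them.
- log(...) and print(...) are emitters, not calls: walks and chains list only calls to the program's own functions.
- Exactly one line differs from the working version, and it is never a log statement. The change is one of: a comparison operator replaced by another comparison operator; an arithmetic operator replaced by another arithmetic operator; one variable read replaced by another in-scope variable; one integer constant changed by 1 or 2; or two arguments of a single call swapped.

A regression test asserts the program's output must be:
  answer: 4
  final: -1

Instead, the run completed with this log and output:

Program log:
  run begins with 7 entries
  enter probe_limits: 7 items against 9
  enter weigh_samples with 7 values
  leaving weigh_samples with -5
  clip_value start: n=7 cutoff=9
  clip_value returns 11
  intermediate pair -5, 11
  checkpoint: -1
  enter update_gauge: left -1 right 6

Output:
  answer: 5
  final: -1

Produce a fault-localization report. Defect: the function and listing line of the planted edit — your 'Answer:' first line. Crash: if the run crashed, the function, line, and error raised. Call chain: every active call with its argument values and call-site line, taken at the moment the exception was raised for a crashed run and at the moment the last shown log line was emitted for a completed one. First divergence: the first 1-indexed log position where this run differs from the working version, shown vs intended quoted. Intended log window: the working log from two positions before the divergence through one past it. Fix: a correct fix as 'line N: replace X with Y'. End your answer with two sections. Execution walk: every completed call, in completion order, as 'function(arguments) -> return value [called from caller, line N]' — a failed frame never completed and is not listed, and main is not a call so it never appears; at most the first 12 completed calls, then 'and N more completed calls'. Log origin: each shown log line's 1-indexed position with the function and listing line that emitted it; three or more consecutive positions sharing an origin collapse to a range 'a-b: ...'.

Answer: the defect is in main at line 48.
Key observation: The earliest visible damage is log position 9 — 'enter update_gauge: left -1 right 6' rather than the intended 'enter update_gauge: left -1 right 5'.
Call chain: main -> update_gauge(-1, 6) (called at line 48).
First divergence: at position 9 the run shows 'enter update_gauge: left -1 right 6' where the working version logs 'enter update_gauge: left -1 right 5'.
Intended log window:
  7: intermediate pair -5, 11
  8: checkpoint: -1
  9: enter update_gauge: left -1 right 5
Execution walk:
  weigh_samples([-5, 9, 4, -2, 4, 11, -5]) -> -5  [called from probe_limits, line 30]
  clip_value([-5, 9, 4, -2, 4, 11, -5], 9) -> 11  [called from probe_limits, line 31]
  probe_limits([-5, 9, 4, -2, 4, 11, -5], 9) -> -1  [called from main, line 46]
  update_gauge(-1, 6) -> 5  [called from main, line 48]
Origin of each log line:
  1: logged in main at line 45
  2: logged in probe_limits at line 29
  3: logged in weigh_samples at line 2
  4: logged in weigh_samples at line 7
  5: logged in clip_value at line 11
  6: logged in clip_value at line 16
  7: logged in probe_limits at line 32
  8: logged in main at line 47
  9: logged in update_gauge at line 37
A correct fix: line 48: replace `6` with `5`.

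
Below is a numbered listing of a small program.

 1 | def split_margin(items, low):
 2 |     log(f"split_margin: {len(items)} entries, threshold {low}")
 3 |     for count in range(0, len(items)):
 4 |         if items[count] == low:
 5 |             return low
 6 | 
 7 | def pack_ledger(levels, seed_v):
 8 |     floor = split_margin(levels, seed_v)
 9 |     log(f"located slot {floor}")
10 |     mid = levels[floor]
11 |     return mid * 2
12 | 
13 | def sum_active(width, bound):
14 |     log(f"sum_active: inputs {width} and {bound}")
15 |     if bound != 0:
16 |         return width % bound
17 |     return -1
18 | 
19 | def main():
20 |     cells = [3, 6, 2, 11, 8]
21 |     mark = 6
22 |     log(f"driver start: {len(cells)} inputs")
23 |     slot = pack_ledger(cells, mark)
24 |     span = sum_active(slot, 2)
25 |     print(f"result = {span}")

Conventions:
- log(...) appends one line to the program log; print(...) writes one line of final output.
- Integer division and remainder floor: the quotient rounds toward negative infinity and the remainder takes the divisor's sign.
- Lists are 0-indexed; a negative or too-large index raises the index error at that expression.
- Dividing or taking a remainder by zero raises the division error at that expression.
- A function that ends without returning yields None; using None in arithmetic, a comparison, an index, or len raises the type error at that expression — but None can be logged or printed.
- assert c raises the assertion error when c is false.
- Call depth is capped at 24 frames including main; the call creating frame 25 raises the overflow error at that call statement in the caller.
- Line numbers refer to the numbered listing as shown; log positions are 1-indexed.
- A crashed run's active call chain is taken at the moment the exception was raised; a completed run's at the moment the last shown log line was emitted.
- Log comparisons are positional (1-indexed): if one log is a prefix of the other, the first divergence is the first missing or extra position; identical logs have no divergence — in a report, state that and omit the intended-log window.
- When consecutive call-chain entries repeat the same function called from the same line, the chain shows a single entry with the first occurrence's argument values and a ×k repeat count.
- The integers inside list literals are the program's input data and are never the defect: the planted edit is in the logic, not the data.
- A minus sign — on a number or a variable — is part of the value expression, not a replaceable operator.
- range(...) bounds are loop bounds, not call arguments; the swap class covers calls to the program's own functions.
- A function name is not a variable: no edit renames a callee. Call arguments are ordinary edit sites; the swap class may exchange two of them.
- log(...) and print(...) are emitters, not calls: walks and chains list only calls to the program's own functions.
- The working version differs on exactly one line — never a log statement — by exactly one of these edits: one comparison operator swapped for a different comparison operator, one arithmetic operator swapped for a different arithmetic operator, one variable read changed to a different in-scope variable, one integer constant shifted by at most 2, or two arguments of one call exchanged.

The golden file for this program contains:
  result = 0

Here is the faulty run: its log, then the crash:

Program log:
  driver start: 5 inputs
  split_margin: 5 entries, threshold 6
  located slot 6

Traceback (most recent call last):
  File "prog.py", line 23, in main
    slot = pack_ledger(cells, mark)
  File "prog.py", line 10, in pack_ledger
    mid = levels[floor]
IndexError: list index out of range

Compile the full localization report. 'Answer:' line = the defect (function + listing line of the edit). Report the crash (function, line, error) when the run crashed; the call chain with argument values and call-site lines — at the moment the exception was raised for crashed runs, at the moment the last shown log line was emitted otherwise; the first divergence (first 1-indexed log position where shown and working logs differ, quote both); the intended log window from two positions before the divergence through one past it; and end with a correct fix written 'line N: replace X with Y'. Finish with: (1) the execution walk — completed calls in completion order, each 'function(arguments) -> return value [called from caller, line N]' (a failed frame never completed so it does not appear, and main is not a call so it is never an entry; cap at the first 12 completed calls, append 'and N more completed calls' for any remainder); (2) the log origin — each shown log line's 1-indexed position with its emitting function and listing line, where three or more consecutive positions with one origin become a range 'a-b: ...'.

Answer: the defect is in split_margin at line 5.
Key fact: The log first diverges at position 3: the faulty run prints 'located slot 6' where the working version prints 'located slot 1'.
Crash: pack_ledger, line 10, IndexError.
Call chain: main -> pack_ledger([3, 6, 2, 11, 8], 6) (called at line 23).
First divergence: position 3 — the shown line 'located slot 6' should read 'located slot 1'.
Intended log window:
  1: driver start: 5 inputs
  2: split_margin: 5 entries, threshold 6
  3: located slot 1
  4: sum_active: inputs 12 and 2
Execution walk:
  split_margin([3, 6, 2, 11, 8], 6) -> 6  [called from pack_ledger, line 8]
Origin of each log line:
  1: emitted by main (line 22)
  2: emitted by split_margin (line 2)
  3: emitted by pack_ledger (line 9)
A correct fix: line 5: replace `low` with `count`.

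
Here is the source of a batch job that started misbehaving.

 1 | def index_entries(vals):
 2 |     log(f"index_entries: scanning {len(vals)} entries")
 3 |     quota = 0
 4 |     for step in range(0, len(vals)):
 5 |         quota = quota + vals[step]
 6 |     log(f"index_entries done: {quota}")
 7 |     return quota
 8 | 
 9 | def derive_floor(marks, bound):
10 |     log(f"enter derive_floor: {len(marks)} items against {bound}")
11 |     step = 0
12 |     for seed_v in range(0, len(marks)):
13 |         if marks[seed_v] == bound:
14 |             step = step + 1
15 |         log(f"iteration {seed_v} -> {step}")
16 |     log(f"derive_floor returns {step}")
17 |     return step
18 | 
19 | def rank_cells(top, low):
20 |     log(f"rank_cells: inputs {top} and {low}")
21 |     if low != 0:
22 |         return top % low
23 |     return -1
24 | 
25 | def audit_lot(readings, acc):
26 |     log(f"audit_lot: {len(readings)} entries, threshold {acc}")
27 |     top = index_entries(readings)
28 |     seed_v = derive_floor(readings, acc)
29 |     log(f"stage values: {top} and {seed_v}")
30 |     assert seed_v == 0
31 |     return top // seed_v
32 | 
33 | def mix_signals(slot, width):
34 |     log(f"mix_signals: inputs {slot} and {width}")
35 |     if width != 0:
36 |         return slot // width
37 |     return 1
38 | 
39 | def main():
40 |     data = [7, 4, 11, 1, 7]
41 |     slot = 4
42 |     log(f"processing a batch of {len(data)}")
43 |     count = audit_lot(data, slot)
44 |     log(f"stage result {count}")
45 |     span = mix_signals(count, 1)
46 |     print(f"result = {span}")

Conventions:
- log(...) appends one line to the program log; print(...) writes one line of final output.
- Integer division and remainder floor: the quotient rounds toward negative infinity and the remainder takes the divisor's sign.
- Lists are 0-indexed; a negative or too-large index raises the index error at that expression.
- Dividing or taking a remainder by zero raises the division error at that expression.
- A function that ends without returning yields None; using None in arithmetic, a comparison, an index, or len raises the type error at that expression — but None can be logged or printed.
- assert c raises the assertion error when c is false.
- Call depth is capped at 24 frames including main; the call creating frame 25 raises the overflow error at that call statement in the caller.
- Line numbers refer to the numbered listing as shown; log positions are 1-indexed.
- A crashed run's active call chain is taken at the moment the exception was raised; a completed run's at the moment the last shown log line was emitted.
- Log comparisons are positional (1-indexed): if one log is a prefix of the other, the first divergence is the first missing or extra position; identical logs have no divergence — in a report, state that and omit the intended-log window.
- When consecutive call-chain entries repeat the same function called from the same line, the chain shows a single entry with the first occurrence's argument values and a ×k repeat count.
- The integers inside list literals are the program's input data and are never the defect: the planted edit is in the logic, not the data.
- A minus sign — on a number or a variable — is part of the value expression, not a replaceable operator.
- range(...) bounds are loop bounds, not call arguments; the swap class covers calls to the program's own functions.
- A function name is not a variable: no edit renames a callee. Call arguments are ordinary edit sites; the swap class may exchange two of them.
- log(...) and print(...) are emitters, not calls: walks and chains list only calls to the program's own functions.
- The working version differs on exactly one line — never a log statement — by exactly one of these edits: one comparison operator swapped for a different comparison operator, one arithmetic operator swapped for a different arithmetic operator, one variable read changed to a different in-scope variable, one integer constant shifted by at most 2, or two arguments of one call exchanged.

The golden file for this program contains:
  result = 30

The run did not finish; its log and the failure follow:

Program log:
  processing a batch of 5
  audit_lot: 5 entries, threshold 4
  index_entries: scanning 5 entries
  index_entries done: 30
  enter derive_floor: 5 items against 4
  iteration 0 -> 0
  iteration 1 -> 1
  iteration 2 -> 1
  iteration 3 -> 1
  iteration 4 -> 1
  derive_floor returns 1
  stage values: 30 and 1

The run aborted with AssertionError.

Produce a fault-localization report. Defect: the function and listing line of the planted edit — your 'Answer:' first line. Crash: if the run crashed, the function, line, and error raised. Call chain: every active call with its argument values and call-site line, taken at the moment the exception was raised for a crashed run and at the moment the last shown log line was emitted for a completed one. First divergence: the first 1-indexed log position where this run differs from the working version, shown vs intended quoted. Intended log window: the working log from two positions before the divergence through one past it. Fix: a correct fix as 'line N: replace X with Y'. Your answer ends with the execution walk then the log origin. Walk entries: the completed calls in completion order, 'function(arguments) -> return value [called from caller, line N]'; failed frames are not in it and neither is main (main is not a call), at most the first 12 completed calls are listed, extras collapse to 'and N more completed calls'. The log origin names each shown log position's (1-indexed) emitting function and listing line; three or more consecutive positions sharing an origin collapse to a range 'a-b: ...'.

Answer: the defect is in audit_lot at line 30.
Key fact: The log ends early — 12 lines, where the working version next logs 'stage result 30'.
Crash: audit_lot, line 30, AssertionError.
Call chain: main -> audit_lot([7, 4, 11, 1, 7], 4) (called at line 43).
First divergence: position 13 — after 12 matching lines the faulty run goes silent; intended next line 'stage result 30'.
Intended log window:
  11: derive_floor returns 1
  12: stage values: 30 and 1
  13: stage result 30
  14: mix_signals: inputs 30 and 1
Execution walk:
  index_entries([7, 4, 11, 1, 7]) -> 30  [called from audit_lot, line 27]
  derive_floor([7, 4, 11, 1, 7], 4) -> 1  [called from audit_lot, line 28]
Log origins:
  1: from main, line 42
  2: from audit_lot, line 26
  3: from index_entries, line 2
  4: from index_entries, line 6
  5: from derive_floor, line 10
  6-10: from derive_floor, line 15
  11: from derive_floor, line 16
  12: from audit_lot, line 29
A correct fix: line 30: replace `==` with `>`.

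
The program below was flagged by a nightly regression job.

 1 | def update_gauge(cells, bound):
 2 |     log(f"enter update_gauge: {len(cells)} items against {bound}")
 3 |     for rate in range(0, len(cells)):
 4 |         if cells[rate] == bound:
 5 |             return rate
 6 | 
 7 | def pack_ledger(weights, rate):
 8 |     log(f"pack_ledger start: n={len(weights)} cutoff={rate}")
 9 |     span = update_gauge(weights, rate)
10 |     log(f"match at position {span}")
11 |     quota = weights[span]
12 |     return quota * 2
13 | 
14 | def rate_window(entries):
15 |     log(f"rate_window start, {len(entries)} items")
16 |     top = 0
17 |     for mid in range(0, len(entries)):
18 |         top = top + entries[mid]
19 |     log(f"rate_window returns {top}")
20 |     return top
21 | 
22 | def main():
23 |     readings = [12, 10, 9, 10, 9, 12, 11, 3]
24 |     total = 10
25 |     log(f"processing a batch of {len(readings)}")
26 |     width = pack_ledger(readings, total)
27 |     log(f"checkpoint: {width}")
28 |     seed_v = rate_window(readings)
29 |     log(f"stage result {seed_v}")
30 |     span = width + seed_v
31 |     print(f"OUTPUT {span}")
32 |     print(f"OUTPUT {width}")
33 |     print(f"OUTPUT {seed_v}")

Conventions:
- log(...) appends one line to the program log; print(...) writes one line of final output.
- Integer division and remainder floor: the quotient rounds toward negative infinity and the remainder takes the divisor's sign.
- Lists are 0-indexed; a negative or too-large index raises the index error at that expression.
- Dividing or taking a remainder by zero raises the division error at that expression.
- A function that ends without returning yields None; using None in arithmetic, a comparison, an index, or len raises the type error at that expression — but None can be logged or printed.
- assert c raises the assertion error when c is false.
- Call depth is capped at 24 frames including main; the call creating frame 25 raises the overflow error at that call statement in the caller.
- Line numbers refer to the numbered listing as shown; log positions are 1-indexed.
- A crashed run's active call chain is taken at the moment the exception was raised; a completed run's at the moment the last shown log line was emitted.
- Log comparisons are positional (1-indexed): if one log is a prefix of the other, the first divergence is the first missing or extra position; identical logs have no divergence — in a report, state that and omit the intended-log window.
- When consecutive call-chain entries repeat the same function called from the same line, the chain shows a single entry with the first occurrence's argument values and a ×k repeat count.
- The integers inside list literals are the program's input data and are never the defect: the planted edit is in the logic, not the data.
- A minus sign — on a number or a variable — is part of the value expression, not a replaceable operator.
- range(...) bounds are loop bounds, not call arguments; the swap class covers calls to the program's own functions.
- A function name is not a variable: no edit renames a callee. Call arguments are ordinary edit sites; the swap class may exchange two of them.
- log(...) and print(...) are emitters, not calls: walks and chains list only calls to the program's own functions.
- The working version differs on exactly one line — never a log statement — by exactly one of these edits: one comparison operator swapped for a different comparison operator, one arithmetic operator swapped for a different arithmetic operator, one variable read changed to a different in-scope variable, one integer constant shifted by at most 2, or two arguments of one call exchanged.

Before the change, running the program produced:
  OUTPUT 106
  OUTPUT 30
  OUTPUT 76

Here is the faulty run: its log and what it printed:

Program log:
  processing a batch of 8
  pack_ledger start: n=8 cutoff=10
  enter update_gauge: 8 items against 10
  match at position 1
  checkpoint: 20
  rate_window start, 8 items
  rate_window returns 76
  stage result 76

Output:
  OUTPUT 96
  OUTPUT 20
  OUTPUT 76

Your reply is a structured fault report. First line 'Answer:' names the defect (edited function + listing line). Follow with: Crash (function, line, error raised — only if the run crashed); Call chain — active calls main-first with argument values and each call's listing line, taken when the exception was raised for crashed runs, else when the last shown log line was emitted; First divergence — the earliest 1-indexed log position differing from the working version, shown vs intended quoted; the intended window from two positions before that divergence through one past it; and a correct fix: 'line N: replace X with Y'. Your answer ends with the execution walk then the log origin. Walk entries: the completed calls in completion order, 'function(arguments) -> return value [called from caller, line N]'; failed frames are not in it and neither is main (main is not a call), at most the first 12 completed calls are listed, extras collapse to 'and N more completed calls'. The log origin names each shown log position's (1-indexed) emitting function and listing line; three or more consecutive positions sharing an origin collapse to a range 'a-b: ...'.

Answer: the defect is in pack_ledger at line 12.
Core observation: Log line 5 is where behavior first shows: 'checkpoint: 20' appears instead of 'checkpoint: 30'.
Call chain: main.
First divergence: position 5 — the shown line 'checkpoint: 20' should read 'checkpoint: 30'.
Intended log window:
  3: enter update_gauge: 8 items against 10
  4: match at position 1
  5: checkpoint: 30
  6: rate_window start, 8 items
Execution walk:
  update_gauge([12, 10, 9, 10, 9, 12, 11, 3], 10) -> 1  [called from pack_ledger, line 9]
  pack_ledger([12, 10, 9, 10, 9, 12, 11, 3], 10) -> 20  [called from main, line 26]
  rate_window([12, 10, 9, 10, 9, 12, 11, 3]) -> 76  [called from main, line 28]
Log origin:
  1 — main, line 25
  2 — pack_ledger, line 8
  3 — update_gauge, line 2
  4 — pack_ledger, line 10
  5 — main, line 27
  6 — rate_window, line 15
  7 — rate_window, line 19
  8 — main, line 29
A correct fix: line 12: replace `2` with `3`.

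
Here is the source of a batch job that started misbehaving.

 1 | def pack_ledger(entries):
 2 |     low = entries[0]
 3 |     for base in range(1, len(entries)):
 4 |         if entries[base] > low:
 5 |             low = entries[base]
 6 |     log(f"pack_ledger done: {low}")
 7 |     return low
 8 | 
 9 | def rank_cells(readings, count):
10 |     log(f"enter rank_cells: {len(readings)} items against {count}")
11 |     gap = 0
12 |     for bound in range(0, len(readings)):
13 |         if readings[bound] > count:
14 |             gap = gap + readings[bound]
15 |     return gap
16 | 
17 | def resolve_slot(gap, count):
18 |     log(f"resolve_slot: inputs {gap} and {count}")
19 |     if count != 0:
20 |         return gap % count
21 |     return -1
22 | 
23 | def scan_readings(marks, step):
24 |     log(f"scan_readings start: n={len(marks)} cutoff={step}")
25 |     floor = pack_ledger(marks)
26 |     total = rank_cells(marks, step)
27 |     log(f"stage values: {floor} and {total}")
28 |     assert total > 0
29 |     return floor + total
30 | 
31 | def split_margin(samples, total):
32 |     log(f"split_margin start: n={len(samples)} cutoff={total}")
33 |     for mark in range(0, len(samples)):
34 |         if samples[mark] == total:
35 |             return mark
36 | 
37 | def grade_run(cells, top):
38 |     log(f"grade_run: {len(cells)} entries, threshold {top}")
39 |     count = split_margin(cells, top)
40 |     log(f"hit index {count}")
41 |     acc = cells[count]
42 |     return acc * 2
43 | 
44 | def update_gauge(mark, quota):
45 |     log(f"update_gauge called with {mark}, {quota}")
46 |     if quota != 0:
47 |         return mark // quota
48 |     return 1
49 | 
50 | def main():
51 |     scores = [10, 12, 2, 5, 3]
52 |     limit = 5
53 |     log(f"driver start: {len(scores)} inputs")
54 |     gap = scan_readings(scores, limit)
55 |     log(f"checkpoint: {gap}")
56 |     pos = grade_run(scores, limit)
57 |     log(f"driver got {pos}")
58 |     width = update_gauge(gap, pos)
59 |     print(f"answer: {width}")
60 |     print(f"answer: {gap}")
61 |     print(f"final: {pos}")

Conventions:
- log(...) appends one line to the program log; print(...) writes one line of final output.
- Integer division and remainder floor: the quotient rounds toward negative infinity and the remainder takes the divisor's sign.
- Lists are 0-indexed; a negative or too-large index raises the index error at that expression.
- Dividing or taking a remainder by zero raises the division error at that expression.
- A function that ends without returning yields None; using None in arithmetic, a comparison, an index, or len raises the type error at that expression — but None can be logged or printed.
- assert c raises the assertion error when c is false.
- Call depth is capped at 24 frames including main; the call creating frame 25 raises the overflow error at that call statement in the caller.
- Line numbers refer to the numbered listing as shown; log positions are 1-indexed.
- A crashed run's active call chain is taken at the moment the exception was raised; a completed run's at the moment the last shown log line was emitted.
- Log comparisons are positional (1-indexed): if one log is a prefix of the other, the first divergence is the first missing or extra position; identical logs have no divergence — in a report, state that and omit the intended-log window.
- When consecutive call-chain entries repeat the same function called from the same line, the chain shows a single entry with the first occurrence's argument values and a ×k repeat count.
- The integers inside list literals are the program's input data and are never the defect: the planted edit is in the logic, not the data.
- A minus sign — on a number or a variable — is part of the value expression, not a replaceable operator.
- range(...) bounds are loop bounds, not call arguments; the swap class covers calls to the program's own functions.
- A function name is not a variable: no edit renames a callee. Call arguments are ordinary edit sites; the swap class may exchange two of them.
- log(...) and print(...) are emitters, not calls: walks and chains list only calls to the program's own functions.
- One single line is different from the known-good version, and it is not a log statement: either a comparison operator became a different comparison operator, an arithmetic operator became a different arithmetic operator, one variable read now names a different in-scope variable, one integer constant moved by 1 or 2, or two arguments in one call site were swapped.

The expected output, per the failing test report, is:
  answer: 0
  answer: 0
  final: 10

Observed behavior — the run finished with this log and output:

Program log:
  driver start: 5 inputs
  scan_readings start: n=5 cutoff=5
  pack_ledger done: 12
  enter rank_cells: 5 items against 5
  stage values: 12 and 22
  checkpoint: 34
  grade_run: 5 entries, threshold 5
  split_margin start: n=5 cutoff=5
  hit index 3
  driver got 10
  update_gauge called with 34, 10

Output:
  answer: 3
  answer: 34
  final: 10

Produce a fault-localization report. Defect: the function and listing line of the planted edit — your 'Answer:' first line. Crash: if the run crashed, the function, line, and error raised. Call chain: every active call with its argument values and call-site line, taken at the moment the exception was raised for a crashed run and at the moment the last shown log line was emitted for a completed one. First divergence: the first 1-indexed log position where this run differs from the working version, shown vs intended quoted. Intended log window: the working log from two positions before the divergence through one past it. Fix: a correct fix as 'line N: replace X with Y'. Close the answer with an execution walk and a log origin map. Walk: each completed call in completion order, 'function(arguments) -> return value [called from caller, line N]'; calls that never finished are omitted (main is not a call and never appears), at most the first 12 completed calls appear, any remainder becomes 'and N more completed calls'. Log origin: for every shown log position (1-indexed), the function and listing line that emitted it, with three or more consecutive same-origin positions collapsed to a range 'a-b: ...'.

Answer: the defect is in scan_readings at line 29.
Key fact: Position 6 is the first bad log line: 'checkpoint: 34' should read 'checkpoint: 0'.
Call chain: main -> update_gauge(34, 10) (called at line 58).
First divergence: position 6; shown 'checkpoint: 34' vs intended 'checkpoint: 0'.
Intended log window:
  4: enter rank_cells: 5 items against 5
  5: stage values: 12 and 22
  6: checkpoint: 0
  7: grade_run: 5 entries, threshold 5
Execution walk:
  pack_ledger([10, 12, 2, 5, 3]) -> 12  [called from scan_readings, line 25]
  rank_cells([10, 12, 2, 5, 3], 5) -> 22  [called from scan_readings, line 26]
  scan_readings([10, 12, 2, 5, 3], 5) -> 34  [called from main, line 54]
  split_margin([10, 12, 2, 5, 3], 5) -> 3  [called from grade_run, line 39]
  grade_run([10, 12, 2, 5, 3], 5) -> 10  [called from main, line 56]
  update_gauge(34, 10) -> 3  [called from main, line 58]
Log origins:
  1: emitted by main (line 53)
  2: emitted by scan_readings (line 24)
  3: emitted by pack_ledger (line 6)
  4: emitted by rank_cells (line 10)
  5: emitted by scan_readings (line 27)
  6: emitted by main (line 55)
  7: emitted by grade_run (line 38)
  8: emitted by split_margin (line 32)
  9: emitted by grade_run (line 40)
  10: emitted by main (line 57)
  11: emitted by update_gauge (line 45)
A correct fix: line 29: replace `+` with `//`.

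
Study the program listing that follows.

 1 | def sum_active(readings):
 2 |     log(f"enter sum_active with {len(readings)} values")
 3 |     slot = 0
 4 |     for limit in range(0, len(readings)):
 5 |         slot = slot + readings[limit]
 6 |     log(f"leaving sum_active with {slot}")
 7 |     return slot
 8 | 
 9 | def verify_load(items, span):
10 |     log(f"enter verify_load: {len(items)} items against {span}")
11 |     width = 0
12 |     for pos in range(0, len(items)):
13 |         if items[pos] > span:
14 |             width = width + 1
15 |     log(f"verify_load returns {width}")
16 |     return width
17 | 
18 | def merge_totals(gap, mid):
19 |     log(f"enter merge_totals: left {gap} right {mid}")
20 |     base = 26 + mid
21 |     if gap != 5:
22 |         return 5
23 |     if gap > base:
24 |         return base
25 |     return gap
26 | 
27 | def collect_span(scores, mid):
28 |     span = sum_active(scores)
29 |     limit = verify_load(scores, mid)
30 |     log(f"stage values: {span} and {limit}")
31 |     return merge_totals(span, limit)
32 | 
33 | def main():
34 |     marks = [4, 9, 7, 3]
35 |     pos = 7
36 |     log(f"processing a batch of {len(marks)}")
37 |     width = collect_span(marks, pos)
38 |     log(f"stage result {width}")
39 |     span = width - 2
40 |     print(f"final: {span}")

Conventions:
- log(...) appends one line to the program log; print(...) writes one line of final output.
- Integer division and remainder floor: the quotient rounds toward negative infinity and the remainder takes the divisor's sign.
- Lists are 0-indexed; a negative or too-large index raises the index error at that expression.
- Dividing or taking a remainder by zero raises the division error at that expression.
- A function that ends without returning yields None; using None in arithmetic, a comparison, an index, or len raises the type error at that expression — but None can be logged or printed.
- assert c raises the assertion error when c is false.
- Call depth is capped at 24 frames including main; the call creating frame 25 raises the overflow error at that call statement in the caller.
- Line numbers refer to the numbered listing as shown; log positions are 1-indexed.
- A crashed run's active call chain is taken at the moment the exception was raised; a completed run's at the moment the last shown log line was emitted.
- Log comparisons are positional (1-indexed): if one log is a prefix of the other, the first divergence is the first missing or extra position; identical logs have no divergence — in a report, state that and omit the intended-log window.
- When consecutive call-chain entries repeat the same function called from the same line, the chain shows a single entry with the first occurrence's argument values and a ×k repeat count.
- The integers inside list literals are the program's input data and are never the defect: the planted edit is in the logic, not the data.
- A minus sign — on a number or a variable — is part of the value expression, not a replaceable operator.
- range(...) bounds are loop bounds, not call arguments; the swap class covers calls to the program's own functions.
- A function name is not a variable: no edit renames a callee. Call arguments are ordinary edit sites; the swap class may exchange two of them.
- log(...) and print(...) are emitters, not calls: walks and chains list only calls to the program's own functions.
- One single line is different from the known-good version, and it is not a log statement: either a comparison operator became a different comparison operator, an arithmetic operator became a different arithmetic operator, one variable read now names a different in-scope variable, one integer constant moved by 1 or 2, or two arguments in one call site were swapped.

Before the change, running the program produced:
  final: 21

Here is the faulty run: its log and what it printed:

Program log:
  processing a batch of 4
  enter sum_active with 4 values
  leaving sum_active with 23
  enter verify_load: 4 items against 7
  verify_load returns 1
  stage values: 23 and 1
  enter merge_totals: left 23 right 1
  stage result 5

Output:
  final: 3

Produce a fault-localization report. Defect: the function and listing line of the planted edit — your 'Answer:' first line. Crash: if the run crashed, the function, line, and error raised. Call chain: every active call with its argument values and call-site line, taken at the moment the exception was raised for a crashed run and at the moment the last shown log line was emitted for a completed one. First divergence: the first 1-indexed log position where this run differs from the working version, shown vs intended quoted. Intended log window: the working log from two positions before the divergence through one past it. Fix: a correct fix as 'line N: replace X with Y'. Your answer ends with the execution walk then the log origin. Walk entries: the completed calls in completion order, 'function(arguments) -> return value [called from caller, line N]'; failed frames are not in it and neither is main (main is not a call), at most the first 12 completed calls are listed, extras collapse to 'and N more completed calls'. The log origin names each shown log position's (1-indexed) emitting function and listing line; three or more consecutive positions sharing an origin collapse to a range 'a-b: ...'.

Answer: the defect is in merge_totals at line 21.
The tell: At log position 8 the runs split — shown 'stage result 5', but the working version logs 'stage result 23'.
Call chain: main.
First divergence: at position 8 the run shows 'stage result 5' where the working version logs 'stage result 23'.
Intended log window:
  6: stage values: 23 and 1
  7: enter merge_totals: left 23 right 1
  8: stage result 23
Execution walk:
  sum_active([4, 9, 7, 3]) -> 23  [called from collect_span, line 28]
  verify_load([4, 9, 7, 3], 7) -> 1  [called from collect_span, line 29]
  merge_totals(23, 1) -> 5  [called from collect_span, line 31]
  collect_span([4, 9, 7, 3], 7) -> 5  [called from main, line 37]
Log origin:
  1: from main, line 36
  2: from sum_active, line 2
  3: from sum_active, line 6
  4: from verify_load, line 10
  5: from verify_load, line 15
  6: from collect_span, line 30
  7: from merge_totals, line 19
  8: from main, line 38
A correct fix: line 21: replace `!=` with `<`.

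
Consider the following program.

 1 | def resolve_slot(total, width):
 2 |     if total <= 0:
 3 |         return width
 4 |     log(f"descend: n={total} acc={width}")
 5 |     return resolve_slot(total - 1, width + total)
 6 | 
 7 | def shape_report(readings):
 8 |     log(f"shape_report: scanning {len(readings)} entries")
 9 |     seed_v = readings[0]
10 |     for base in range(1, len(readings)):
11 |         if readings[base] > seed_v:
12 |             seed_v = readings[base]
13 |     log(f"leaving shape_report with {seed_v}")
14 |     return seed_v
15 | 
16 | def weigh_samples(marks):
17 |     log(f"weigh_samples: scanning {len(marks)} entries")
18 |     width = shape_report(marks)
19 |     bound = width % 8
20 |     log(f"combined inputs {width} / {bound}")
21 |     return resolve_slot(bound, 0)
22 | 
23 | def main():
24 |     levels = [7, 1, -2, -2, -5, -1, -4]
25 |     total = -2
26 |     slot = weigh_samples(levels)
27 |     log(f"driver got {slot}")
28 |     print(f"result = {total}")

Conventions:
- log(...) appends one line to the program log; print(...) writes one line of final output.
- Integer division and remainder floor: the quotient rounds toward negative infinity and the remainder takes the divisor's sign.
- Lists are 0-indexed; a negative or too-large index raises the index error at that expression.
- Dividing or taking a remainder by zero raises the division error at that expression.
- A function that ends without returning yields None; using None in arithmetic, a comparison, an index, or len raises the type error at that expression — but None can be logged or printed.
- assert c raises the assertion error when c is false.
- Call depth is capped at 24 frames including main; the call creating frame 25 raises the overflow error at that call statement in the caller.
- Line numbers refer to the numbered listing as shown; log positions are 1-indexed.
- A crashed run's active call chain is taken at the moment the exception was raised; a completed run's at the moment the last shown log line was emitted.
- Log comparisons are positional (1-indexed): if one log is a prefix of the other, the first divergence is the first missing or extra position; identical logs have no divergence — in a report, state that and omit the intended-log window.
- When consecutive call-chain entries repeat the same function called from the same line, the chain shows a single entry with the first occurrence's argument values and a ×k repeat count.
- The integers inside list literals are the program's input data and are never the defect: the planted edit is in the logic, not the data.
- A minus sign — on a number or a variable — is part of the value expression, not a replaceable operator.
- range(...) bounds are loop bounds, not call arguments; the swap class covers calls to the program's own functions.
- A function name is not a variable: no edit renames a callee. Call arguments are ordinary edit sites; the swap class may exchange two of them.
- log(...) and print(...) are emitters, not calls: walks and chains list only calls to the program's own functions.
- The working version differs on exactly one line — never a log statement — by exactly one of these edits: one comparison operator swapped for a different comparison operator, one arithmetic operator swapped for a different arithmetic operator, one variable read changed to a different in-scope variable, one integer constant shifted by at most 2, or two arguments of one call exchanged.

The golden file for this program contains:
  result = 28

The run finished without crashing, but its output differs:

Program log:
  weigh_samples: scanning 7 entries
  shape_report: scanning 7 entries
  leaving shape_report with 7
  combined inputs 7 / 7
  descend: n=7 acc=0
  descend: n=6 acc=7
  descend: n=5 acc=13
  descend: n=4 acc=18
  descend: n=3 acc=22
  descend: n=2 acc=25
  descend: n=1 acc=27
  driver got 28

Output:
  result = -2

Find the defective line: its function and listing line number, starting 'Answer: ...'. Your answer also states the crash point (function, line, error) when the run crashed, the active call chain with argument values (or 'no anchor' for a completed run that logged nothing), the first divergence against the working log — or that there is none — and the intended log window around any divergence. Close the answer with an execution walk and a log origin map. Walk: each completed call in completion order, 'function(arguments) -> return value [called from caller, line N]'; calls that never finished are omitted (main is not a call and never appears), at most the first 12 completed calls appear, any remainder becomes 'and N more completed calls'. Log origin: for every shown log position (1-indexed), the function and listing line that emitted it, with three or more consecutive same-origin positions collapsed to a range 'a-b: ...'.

Answer: the defect is in main at line 28.
Core observation: No log line changed; the fault shows up purely in the output.
Call chain: main.
First divergence: there is none — every log position agrees.
Execution walk:
  shape_report([7, 1, -2, -2, -5, -1, -4]) -> 7  [called from weigh_samples, line 18]
  resolve_slot(0, 28) -> 28  [called from resolve_slot, line 5]
  resolve_slot(1, 27) -> 28  [called from resolve_slot, line 5]
  resolve_slot(2, 25) -> 28  [called from resolve_slot, line 5]
  resolve_slot(3, 22) -> 28  [called from resolve_slot, line 5]
  resolve_slot(4, 18) -> 28  [called from resolve_slot, line 5]
  resolve_slot(5, 13) -> 28  [called from resolve_slot, line 5]
  resolve_slot(6, 7) -> 28  [called from resolve_slot, line 5]
  resolve_slot(7, 0) -> 28  [called from weigh_samples, line 21]
  weigh_samples([7, 1, -2, -2, -5, -1, -4]) -> 28  [called from main, line 26]
Log line origins:
  1 — weigh_samples, line 17
  2 — shape_report, line 8
  3 — shape_report, line 13
  4 — weigh_samples, line 20
  5-11 — resolve_slot, line 4
  12 — main, line 27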